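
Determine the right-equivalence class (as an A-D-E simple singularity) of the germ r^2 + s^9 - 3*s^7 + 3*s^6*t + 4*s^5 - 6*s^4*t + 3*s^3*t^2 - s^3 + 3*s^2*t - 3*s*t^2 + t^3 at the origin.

E_8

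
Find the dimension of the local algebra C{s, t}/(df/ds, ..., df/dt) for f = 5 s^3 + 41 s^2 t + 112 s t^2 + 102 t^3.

4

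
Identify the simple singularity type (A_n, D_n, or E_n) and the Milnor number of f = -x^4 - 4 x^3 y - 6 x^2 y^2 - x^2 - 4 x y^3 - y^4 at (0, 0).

The Hessian of f at 0 has rank 1. Corank 1: A-series; mu = 3 gives A_3.

Type A_{3}, Milnor number mu = 3.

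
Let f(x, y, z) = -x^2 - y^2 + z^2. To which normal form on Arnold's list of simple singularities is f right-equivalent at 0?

The Hessian of f at 0 has rank 3. Corank 0: nondegenerate Morse point, so A_1.

A_1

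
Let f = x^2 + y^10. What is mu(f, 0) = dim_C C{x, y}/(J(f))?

The Hessian of f at 0 has rank 1. Corank 1: A-series; mu = 9 gives A_9.

9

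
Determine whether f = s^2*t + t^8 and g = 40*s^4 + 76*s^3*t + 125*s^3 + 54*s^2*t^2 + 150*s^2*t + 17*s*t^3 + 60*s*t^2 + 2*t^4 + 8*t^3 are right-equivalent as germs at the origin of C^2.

No.

The Hessian of f at 0 has rank 0. Corank 2; j^3 = s^2*t has shape L^2 M (L != M), so D-series; mu = 9 gives D_9. The Hessian of g at 0 has rank 0. Corank 2; j^3 = (5*s + 2*t)^3 is a perfect cube, so E-series; the 4-jet and mu = 7 give E_7. f is D_9 but g is E_7, hence not right-equivalent.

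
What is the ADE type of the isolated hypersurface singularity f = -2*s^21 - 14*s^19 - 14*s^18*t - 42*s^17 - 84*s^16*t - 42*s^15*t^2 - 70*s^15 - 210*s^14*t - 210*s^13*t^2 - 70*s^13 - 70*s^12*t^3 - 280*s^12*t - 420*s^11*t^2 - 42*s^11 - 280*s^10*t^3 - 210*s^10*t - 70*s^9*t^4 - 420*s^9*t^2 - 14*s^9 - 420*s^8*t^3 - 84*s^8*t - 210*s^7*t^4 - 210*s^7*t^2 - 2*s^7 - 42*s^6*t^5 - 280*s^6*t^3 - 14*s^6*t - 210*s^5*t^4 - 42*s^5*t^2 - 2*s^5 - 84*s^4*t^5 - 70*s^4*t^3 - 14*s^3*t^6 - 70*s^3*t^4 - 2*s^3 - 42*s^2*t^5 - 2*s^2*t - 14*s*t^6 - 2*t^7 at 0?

The Hessian of f at 0 has rank 0. Corank 2; j^3 = -2*s^2*(s + t) has shape L^2 M (L != M), so D-series; mu = 8 gives D_8.

D8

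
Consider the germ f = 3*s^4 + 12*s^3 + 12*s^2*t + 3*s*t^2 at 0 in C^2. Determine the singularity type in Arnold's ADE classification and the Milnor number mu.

Type D_5, Milnor number mu = 5.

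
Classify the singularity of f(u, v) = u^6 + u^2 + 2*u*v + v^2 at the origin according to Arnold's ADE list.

A_5

The Hessian of f at 0 has rank 1. Corank 1: A-series; mu = 5 gives A_5.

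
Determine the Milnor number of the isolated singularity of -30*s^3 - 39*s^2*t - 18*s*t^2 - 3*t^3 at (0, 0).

4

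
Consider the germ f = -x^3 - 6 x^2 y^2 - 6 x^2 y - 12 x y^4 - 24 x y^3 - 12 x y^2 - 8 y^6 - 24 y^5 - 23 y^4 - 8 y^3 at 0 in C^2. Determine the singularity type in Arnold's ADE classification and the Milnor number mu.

The Hessian of f at 0 has rank 0. Corank 2; j^3 = -(x + 2*y)^3 is a perfect cube, so E-series; the 4-jet and mu = 6 give E_6.

Type E_{6}, Milnor number mu = 6.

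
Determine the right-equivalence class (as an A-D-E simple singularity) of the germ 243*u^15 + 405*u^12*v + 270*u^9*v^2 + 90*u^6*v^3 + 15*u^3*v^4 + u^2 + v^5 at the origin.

The Hessian of f at 0 is [[2, 0], [0, 0]] with rank 1, so corank 1. A Groebner basis of the Jacobian ideal J(f) in C{u,v} is {v^4, u}; counting standard monomials gives mu = 4. Corank 1: A-series; mu = 4 gives A_4.

A4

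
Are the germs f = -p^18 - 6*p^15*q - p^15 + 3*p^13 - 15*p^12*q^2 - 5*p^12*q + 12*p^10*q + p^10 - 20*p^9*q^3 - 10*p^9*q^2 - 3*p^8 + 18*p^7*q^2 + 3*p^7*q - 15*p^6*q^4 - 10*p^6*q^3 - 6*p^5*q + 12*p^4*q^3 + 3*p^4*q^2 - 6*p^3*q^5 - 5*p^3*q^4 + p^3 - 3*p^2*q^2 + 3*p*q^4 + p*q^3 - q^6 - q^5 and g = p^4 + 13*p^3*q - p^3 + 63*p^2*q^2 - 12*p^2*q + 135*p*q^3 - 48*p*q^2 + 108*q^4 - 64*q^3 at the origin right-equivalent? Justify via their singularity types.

The Hessian of f at 0 is [[0, 0], [0, 0]] with rank 0, so corank 2. A Groebner basis of the Jacobian ideal J(f) in C{p,q} is {-p^2 + q^4 - q^3/3, p^3, p^2*q + p^2/3 + q^3/9, -p^2 + p*q^2 - q^3/3}; counting standard monomials gives mu = 7. Corank 2; j^3 = p^3 is a perfect cube, so E-series; the 4-jet and mu = 7 give E_7. The Hessian of g at 0 is [[0, 0], [0, 0]] with rank 0, so corank 2. A Groebner basis of the Jacobian ideal J(g) in C{p,q} is {3*p^2 + 24*p*q + q^4 + q^3 + 48*q^2, p^3 - 84*p^2 - 672*p*q + 36*q^3 - 1344*q^2, p^2*q + 15*p^2 + 120*p*q - 11*q^3 + 240*q^2, -2*p^2 + p*q^2 - 16*p*q + 10*q^3/3 - 32*q^2}; counting standard monomials gives mu = 7. Corank 2; j^3 = -(p + 4*q)^3 is a perfect cube, so E-series; the 4-jet and mu = 7 give E_7. Both have type E_7, hence right-equivalent.

Yes.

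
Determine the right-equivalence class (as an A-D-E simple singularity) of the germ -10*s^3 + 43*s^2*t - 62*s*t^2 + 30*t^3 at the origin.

D_{4}

The Hessian of f at 0 has rank 0. Corank 2; j^3 = -(2*s - 3*t)*(5*s^2 - 14*s*t + 10*t^2) splits into three distinct lines over C (the quadratic factor has nonzero discriminant), so D_4.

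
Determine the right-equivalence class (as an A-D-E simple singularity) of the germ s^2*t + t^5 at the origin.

D_6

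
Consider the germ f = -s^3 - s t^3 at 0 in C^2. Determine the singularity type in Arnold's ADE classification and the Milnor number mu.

Type E_{7}, Milnor number mu = 7.

The Hessian of f at 0 is [[0, 0], [0, 0]] with rank 0, so corank 2. A Groebner basis of the Jacobian ideal J(f) in C{s,t} is {s^3, s*t^2, 3*s^2 + t^3}; counting standard monomials gives mu = 7. Corank 2; j^3 = -s^3 is a perfect cube, so E-series; the 4-jet and mu = 7 give E_7.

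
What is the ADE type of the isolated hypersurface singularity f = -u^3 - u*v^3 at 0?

E_{7}

The Hessian of f at 0 has rank 0. Corank 2; j^3 = -u^3 is a perfect cube, so E-series; the 4-jet and mu = 7 give E_7.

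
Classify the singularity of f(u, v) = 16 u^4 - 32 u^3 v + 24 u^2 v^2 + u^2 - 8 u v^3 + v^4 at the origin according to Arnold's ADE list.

A3

The Hessian of f at 0 has rank 1. Corank 1: A-series; mu = 3 gives A_3.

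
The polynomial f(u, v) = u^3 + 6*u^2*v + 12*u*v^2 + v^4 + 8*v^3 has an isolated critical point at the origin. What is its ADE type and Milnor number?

Type E_6, Milnor number mu = 6.

The Hessian of f at 0 is [[0, 0], [0, 0]] with rank 0, so corank 2. A Groebner basis of the Jacobian ideal J(f) in C{u,v} is {v^3, u^2 + 4*u*v + 4*v^2}; counting standard monomials gives mu = 6. Corank 2; j^3 = (u + 2*v)^3 is a perfect cube, so E-series; the 4-jet and mu = 6 give E_6.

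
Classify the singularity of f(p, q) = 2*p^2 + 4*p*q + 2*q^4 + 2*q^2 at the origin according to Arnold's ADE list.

The Hessian of f at 0 has rank 1. Corank 1: A-series; mu = 3 gives A_3.

A_{3}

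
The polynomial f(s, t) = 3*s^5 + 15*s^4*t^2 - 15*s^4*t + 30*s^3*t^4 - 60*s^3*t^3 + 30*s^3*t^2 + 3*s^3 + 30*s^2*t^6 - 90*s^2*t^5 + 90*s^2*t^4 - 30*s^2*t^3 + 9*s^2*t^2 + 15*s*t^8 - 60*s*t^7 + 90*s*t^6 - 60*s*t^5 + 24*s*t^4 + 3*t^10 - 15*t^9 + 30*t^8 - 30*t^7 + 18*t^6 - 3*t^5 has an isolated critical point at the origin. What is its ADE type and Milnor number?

Type E8, Milnor number mu = 8.

The Hessian of f at 0 has rank 0. Corank 2; j^3 = 3*s^3 is a perfect cube, so E-series; the 5-jet and mu = 8 give E_8.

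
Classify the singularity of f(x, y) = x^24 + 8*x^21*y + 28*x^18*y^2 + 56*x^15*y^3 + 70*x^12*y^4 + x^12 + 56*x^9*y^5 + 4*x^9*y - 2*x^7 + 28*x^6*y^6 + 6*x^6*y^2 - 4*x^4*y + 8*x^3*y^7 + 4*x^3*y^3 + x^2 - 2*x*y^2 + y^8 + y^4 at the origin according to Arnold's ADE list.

The Hessian of f at 0 has rank 1. Corank 1: A-series; mu = 7 gives A_7.

A_{7}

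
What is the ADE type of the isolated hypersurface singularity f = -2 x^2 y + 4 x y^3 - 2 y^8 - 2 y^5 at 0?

D9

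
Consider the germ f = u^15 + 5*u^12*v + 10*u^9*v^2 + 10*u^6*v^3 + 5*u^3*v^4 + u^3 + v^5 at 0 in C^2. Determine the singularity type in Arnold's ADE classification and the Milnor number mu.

The Hessian of f at 0 is [[0, 0], [0, 0]] with rank 0, so corank 2. A Groebner basis of the Jacobian ideal J(f) in C{u,v} is {v^4, u^2}; counting standard monomials gives mu = 8. Corank 2; j^3 = u^3 is a perfect cube, so E-series; the 5-jet and mu = 8 give E_8.

Type E_8, Milnor number mu = 8.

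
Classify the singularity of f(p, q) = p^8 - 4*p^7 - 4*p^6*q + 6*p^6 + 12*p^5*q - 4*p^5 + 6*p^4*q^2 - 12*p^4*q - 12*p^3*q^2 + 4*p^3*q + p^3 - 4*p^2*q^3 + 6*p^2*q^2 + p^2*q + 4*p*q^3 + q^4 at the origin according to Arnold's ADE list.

The Hessian of f at 0 has rank 0. Corank 2; j^3 = p^2*(p + q) has shape L^2 M (L != M), so D-series; mu = 5 gives D_5.

D_5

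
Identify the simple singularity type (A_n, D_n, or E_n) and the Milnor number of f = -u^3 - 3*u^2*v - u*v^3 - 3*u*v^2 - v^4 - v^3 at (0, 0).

Type E_7, Milnor number mu = 7.

The Hessian of f at 0 has rank 0. Corank 2; j^3 = -(u + v)^3 is a perfect cube, so E-series; the 4-jet and mu = 7 give E_7.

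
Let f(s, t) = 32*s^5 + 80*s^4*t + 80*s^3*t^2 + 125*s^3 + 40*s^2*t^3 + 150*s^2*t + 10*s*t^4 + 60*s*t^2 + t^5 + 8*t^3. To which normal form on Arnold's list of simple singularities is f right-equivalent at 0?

E_{8}

The Hessian of f at 0 has rank 0. Corank 2; j^3 = (5*s + 2*t)^3 is a perfect cube, so E-series; the 5-jet and mu = 8 give E_8.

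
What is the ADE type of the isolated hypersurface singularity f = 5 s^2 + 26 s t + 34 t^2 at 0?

The Hessian of f at 0 has rank 2. Corank 0: nondegenerate Morse point, so A_1.

A1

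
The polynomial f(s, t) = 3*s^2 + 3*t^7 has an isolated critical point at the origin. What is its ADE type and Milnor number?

The Hessian of f at 0 has rank 1. Corank 1: A-series; mu = 6 gives A_6.

Type A6, Milnor number mu = 6.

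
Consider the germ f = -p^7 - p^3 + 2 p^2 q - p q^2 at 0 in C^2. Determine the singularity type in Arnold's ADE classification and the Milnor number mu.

The Hessian of f at 0 has rank 0. Corank 2; j^3 = -p*(p - q)^2 has shape L^2 M (L != M), so D-series; mu = 8 gives D_8.

Type D_{8}, Milnor number mu = 8.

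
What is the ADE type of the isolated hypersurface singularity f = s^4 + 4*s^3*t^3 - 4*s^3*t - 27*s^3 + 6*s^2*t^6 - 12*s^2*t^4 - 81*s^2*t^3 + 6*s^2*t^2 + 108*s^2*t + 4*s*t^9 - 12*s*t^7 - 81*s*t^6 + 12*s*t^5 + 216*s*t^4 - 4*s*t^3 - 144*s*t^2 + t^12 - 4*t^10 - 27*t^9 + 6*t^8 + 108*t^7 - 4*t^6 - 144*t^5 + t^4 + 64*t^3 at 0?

E6

The Hessian of f at 0 is [[0, 0], [0, 0]] with rank 0, so corank 2. A Groebner basis of the Jacobian ideal J(f) in C{s,t} is {t^4, s*t^2 - 11*t^3/9, s^2 - 8*s*t/3 + 16*t^2/9}; counting standard monomials gives mu = 6. Corank 2; j^3 = -(3*s - 4*t)^3 is a perfect cube, so E-series; the 4-jet and mu = 6 give E_6.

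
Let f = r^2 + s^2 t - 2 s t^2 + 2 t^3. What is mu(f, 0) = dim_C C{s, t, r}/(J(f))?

The Hessian of f at 0 is [[0, 0, 0], [0, 0, 0], [0, 0, 2]] with rank 1, so corank 2. A Groebner basis of the Jacobian ideal J(f) in C{s,t,r} is {t^3, s^2 + 2*t^2, s*t - t^2, r}; counting standard monomials gives mu = 4. Corank 2; j^3 = t*(s^2 - 2*s*t + 2*t^2) splits into three distinct lines over C (the quadratic factor has nonzero discriminant), so D_4.

4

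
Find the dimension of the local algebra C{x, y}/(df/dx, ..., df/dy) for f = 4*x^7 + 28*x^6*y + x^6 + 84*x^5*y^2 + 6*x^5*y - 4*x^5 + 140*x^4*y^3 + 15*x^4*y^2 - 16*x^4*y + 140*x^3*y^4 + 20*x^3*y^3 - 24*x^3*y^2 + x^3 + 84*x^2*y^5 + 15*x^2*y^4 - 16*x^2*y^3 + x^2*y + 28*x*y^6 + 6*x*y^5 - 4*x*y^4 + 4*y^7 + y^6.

The Hessian of f at 0 is [[0, 0], [0, 0]] with rank 0, so corank 2. A Groebner basis of the Jacobian ideal J(f) in C{x,y} is {-x^2/2 - x*y/2 + y^4, x^3, x^2*y, x^2/3 + x*y^2}; counting standard monomials gives mu = 7. Corank 2; j^3 = x^2*(x + y) has shape L^2 M (L != M), so D-series; mu = 7 gives D_7.

7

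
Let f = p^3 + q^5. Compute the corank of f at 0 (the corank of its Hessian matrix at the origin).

2

The Hessian at 0 is [[0, 0], [0, 0]] of rank 0; hence corank 2.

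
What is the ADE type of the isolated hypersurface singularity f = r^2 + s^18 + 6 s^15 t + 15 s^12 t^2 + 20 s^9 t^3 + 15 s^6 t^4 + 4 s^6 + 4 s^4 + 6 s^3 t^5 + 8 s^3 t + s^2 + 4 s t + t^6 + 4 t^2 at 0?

A_5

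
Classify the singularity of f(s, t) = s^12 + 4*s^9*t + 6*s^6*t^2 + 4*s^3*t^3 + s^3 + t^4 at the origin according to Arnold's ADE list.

E_6

The Hessian of f at 0 has rank 0. Corank 2; j^3 = s^3 is a perfect cube, so E-series; the 4-jet and mu = 6 give E_6.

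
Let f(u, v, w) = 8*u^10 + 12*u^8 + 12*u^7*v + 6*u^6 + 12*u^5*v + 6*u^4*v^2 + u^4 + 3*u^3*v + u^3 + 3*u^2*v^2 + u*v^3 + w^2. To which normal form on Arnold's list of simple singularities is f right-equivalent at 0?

E_7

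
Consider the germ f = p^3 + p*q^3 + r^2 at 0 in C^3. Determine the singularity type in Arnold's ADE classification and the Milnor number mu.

Type E7, Milnor number mu = 7.

The Hessian of f at 0 is [[0, 0, 0], [0, 0, 0], [0, 0, 2]] with rank 1, so corank 2. A Groebner basis of the Jacobian ideal J(f) in C{p,q,r} is {p^3, p*q^2, 3*p^2 + q^3, r}; counting standard monomials gives mu = 7. Corank 2; j^3 = p^3 is a perfect cube, so E-series; the 4-jet and mu = 7 give E_7.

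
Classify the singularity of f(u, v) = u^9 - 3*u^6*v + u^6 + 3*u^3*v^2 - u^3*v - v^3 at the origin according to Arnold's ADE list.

E_{7}

The Hessian of f at 0 has rank 0. Corank 2; j^3 = -v^3 is a perfect cube, so E-series; the 4-jet and mu = 7 give E_7.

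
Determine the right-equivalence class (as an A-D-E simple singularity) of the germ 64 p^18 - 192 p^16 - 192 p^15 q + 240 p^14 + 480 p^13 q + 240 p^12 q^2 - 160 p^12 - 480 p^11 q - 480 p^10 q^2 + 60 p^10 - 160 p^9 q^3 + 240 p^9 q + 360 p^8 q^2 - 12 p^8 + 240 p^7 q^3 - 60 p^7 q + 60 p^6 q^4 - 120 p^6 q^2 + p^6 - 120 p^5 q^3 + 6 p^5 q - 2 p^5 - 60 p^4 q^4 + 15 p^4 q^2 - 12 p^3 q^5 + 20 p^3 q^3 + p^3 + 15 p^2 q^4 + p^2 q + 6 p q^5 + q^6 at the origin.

D7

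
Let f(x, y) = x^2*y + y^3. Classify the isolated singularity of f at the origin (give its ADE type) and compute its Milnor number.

Type D4, Milnor number mu = 4.

The Hessian of f at 0 has rank 0. Corank 2; j^3 = y*(x^2 + y^2) splits into three distinct lines over C (the quadratic factor has nonzero discriminant), so D_4.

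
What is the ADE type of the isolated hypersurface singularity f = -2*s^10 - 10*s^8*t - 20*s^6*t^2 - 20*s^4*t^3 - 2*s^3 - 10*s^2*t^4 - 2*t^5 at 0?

E8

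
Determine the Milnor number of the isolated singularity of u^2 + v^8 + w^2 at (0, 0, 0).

7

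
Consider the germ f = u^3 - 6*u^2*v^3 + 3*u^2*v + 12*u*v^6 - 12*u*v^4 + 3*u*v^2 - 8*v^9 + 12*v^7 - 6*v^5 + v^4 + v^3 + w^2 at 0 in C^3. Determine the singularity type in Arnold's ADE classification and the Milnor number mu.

The Hessian of f at 0 has rank 1. Corank 2; j^3 = (u + v)^3 is a perfect cube, so E-series; the 4-jet and mu = 6 give E_6.

Type E_{6}, Milnor number mu = 6.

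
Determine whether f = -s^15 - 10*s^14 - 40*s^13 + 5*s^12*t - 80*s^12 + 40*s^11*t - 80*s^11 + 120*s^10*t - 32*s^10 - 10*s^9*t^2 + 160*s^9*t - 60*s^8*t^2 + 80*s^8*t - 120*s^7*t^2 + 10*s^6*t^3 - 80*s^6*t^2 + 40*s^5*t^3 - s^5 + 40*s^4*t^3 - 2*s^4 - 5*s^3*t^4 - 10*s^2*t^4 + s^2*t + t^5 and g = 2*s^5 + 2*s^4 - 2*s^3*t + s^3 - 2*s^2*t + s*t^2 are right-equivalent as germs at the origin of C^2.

The Hessian of f at 0 has rank 0. Corank 2; j^3 = s^2*t has shape L^2 M (L != M), so D-series; mu = 6 gives D_6. The Hessian of g at 0 has rank 0. Corank 2; j^3 = s*(s - t)^2 has shape L^2 M (L != M), so D-series; mu = 6 gives D_6. Both have type D_6, hence right-equivalent.

Yes.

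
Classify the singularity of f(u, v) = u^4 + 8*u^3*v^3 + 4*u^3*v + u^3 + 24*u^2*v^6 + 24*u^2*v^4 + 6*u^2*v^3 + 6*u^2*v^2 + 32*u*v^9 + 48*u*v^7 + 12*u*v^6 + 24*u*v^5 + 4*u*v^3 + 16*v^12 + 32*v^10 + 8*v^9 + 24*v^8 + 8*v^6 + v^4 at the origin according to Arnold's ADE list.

The Hessian of f at 0 is [[0, 0], [0, 0]] with rank 0, so corank 2. A Groebner basis of the Jacobian ideal J(f) in C{u,v} is {v^4, u*v^2 + v^3/3, u^2}; counting standard monomials gives mu = 6. Corank 2; j^3 = u^3 is a perfect cube, so E-series; the 4-jet and mu = 6 give E_6.

E_6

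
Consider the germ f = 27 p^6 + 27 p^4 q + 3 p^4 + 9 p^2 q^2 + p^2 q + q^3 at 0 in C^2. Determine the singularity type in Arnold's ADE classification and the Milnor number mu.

Type D_{4}, Milnor number mu = 4.

The Hessian of f at 0 is [[0, 0], [0, 0]] with rank 0, so corank 2. A Groebner basis of the Jacobian ideal J(f) in C{p,q} is {q^3, p^2 + 3*q^2, p*q}; counting standard monomials gives mu = 4. Corank 2; j^3 = q*(p^2 + q^2) splits into three distinct lines over C (the quadratic factor has nonzero discriminant), so D_4.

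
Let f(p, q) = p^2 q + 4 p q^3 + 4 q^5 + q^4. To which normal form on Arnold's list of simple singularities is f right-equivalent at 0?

D5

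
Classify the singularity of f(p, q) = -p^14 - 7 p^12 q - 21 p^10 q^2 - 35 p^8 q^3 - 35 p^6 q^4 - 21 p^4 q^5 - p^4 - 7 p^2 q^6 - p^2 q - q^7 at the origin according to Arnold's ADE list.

The Hessian of f at 0 is [[0, 0], [0, 0]] with rank 0, so corank 2. A Groebner basis of the Jacobian ideal J(f) in C{p,q} is {p^2/7 + q^6, p^3, p*q}; counting standard monomials gives mu = 8. Corank 2; j^3 = -p^2*q has shape L^2 M (L != M), so D-series; mu = 8 gives D_8.

D_8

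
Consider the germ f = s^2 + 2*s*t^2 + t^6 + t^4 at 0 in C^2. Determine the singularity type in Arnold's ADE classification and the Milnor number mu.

Type A_{5}, Milnor number mu = 5.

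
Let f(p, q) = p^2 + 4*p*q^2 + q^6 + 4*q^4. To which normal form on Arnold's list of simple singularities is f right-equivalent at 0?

A5

The Hessian of f at 0 has rank 1. Corank 1: A-series; mu = 5 gives A_5.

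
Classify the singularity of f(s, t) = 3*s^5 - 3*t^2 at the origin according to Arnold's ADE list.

The Hessian of f at 0 is [[0, 0], [0, -6]] with rank 1, so corank 1. A Groebner basis of the Jacobian ideal J(f) in C{s,t} is {s^4, t}; counting standard monomials gives mu = 4. Corank 1: A-series; mu = 4 gives A_4.

A_4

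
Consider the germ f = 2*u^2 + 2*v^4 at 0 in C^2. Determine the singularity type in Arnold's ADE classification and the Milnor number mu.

The Hessian of f at 0 has rank 1. Corank 1: A-series; mu = 3 gives A_3.

Type A_3, Milnor number mu = 3.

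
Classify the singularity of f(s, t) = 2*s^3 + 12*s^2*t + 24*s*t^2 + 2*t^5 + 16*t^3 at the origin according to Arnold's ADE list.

E_8

The Hessian of f at 0 has rank 0. Corank 2; j^3 = 2*(s + 2*t)^3 is a perfect cube, so E-series; the 5-jet and mu = 8 give E_8.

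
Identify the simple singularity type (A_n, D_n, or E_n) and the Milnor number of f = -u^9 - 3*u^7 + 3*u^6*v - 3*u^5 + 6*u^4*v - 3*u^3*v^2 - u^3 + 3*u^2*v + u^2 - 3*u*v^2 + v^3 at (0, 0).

Type A_{2}, Milnor number mu = 2.

The Hessian of f at 0 has rank 1. Corank 1: A-series; mu = 2 gives A_2.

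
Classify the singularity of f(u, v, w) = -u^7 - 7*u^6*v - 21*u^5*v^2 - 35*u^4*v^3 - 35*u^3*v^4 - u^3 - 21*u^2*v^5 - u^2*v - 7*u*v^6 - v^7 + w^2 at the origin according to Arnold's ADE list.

The Hessian of f at 0 is [[0, 0, 0], [0, 0, 0], [0, 0, 2]] with rank 1, so corank 2. A Groebner basis of the Jacobian ideal J(f) in C{u,v,w} is {-u*v/7 + v^6, u*v^2, u^2 + u*v, w}; counting standard monomials gives mu = 8. Corank 2; j^3 = -u^2*(u + v) has shape L^2 M (L != M), so D-series; mu = 8 gives D_8.

D8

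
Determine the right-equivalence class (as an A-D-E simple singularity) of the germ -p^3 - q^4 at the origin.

E6

The Hessian of f at 0 has rank 0. Corank 2; j^3 = -p^3 is a perfect cube, so E-series; the 4-jet and mu = 6 give E_6.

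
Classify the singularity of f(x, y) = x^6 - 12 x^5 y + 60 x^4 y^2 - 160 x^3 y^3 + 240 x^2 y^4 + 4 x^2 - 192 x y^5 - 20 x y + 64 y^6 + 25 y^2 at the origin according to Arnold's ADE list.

A_{5}

The Hessian of f at 0 is [[8, -20], [-20, 50]] with rank 1, so corank 1. A Groebner basis of the Jacobian ideal J(f) in C{x,y} is {y^5, x - 5*y/2}; counting standard monomials gives mu = 5. Corank 1: A-series; mu = 5 gives A_5.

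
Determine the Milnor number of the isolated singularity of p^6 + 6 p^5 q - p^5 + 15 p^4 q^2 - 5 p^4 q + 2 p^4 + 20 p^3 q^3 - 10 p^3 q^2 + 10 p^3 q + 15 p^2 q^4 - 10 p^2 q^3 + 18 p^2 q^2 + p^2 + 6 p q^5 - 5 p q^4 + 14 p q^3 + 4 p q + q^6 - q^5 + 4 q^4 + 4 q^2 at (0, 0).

4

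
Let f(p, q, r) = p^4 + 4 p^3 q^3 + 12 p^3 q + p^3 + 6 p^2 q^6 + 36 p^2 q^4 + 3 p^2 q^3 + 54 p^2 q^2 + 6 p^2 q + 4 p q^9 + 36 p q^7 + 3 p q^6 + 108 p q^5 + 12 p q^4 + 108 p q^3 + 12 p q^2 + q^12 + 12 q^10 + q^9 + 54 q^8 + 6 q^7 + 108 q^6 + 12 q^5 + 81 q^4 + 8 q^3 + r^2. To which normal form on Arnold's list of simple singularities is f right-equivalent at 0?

E_6

The Hessian of f at 0 is [[0, 0, 0], [0, 0, 0], [0, 0, 2]] with rank 1, so corank 2. A Groebner basis of the Jacobian ideal J(f) in C{p,q,r} is {q^4, p*q^2 + 7*q^3/3, p^2 + 4*p*q + 4*q^2, r}; counting standard monomials gives mu = 6. Corank 2; j^3 = (p + 2*q)^3 is a perfect cube, so E-series; the 4-jet and mu = 6 give E_6.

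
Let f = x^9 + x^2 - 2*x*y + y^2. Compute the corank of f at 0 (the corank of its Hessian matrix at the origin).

1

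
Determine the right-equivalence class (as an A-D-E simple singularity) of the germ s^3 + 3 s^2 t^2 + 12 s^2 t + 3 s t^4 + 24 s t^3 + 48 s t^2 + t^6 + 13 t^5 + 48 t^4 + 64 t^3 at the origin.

The Hessian of f at 0 is [[0, 0], [0, 0]] with rank 0, so corank 2. A Groebner basis of the Jacobian ideal J(f) in C{s,t} is {t^4, s^3 + 12*s^2*t - 24*s^2 - 192*s*t - 128*t^3 - 384*t^2, s^2/2 + s*t^2 + 4*s*t + 4*t^3 + 8*t^2}; counting standard monomials gives mu = 8. Corank 2; j^3 = (s + 4*t)^3 is a perfect cube, so E-series; the 5-jet and mu = 8 give E_8.

E_{8}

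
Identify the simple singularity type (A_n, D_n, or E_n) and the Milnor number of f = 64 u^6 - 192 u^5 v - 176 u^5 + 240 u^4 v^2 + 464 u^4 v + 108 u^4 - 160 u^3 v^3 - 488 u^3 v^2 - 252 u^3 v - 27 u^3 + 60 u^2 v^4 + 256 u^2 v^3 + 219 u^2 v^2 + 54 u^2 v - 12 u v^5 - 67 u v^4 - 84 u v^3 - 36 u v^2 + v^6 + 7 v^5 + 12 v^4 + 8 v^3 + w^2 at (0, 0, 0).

The Hessian of f at 0 is [[0, 0, 0], [0, 0, 0], [0, 0, 2]] with rank 1, so corank 2. A Groebner basis of the Jacobian ideal J(f) in C{u,v,w} is {3645*u^2/16 + u*v^3 - 135*u*v^2/8 - 1215*u*v/4 + 45*v^3/4 + 405*v^2/4, 729*u^2/2 - 27*u*v^2 - 486*u*v + v^4 + 18*v^3 + 162*v^2, u^3 - 9*u^2/4 - 7*u*v^2/6 + 3*u*v + 13*v^3/27 - v^2, u^2*v - 9*u^2/8 - 5*u*v^2/4 + 3*u*v/2 + 7*v^3/18 - v^2/2, w}; counting standard monomials gives mu = 8. Corank 2; j^3 = -(3*u - 2*v)^3 is a perfect cube, so E-series; the 5-jet and mu = 8 give E_8.

Type E8, Milnor number mu = 8.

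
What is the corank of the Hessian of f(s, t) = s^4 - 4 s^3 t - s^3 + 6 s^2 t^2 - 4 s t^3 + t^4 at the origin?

2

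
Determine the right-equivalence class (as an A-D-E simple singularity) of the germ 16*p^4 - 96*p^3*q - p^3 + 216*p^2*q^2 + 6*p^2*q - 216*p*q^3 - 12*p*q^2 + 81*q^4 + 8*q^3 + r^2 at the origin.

E6

The Hessian of f at 0 has rank 1. Corank 2; j^3 = -(p - 2*q)^3 is a perfect cube, so E-series; the 4-jet and mu = 6 give E_6.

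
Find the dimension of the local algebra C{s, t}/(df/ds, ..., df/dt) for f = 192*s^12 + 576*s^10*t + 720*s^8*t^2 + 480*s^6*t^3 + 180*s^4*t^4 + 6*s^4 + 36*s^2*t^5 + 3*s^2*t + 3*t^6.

7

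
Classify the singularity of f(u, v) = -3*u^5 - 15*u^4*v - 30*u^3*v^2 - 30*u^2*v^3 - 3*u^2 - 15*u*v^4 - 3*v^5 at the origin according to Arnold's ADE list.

The Hessian of f at 0 is [[-6, 0], [0, 0]] with rank 1, so corank 1. A Groebner basis of the Jacobian ideal J(f) in C{u,v} is {v^4, u}; counting standard monomials gives mu = 4. Corank 1: A-series; mu = 4 gives A_4.

A_{4}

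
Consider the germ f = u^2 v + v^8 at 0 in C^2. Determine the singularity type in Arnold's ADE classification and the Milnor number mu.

The Hessian of f at 0 is [[0, 0], [0, 0]] with rank 0, so corank 2. A Groebner basis of the Jacobian ideal J(f) in C{u,v} is {u^2/8 + v^7, u^3, u*v}; counting standard monomials gives mu = 9. Corank 2; j^3 = u^2*v has shape L^2 M (L != M), so D-series; mu = 9 gives D_9.

Type D_{9}, Milnor number mu = 9.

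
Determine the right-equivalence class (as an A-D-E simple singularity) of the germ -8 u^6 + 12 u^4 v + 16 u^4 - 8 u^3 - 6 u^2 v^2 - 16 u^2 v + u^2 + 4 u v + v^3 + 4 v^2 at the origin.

A_2

The Hessian of f at 0 is [[2, 4], [4, 8]] with rank 1, so corank 1. A Groebner basis of the Jacobian ideal J(f) in C{u,v} is {v^2, u + 2*v}; counting standard monomials gives mu = 2. Corank 1: A-series; mu = 2 gives A_2.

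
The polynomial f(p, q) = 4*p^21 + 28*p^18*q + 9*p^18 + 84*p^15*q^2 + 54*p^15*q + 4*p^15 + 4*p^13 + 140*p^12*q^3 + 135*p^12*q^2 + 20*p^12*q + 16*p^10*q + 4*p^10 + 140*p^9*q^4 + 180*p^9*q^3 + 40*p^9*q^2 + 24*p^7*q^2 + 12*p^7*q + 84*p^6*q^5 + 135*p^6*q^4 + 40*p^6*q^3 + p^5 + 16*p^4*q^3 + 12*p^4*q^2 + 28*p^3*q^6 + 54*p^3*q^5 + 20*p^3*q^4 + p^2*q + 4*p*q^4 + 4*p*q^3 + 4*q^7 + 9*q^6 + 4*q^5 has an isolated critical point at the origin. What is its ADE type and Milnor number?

Type D_{7}, Milnor number mu = 7.

The Hessian of f at 0 has rank 0. Corank 2; j^3 = p^2*q has shape L^2 M (L != M), so D-series; mu = 7 gives D_7.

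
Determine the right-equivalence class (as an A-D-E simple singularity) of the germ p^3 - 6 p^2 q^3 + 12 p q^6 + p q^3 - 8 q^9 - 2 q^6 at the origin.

E7

The Hessian of f at 0 has rank 0. Corank 2; j^3 = p^3 is a perfect cube, so E-series; the 4-jet and mu = 7 give E_7.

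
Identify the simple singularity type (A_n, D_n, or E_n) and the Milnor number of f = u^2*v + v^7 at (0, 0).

Type D_8, Milnor number mu = 8.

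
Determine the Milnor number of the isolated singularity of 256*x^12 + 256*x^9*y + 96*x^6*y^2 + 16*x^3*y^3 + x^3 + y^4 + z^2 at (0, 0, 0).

The Hessian of f at 0 has rank 1. Corank 2; j^3 = x^3 is a perfect cube, so E-series; the 4-jet and mu = 6 give E_6.

6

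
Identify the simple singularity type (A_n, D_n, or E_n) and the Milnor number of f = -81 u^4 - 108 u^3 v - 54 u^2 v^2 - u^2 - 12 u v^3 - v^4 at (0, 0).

Type A_{3}, Milnor number mu = 3.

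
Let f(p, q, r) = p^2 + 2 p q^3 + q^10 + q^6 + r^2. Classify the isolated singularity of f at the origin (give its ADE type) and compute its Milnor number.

The Hessian of f at 0 has rank 2. Corank 1: A-series; mu = 9 gives A_9.

Type A9, Milnor number mu = 9.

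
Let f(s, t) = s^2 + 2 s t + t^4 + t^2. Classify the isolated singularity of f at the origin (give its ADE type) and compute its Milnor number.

Type A_{3}, Milnor number mu = 3.

The Hessian of f at 0 has rank 1. Corank 1: A-series; mu = 3 gives A_3.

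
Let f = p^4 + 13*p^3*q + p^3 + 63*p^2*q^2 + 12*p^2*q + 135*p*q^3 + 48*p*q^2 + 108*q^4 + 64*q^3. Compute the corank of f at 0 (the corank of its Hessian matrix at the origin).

2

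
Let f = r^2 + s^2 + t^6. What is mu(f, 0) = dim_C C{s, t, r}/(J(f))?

5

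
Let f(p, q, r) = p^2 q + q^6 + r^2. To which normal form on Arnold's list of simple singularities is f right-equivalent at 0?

D_7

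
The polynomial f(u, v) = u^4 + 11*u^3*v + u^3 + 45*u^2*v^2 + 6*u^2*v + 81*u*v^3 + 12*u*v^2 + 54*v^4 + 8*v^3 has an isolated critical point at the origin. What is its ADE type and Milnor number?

Type E_{7}, Milnor number mu = 7.

The Hessian of f at 0 has rank 0. Corank 2; j^3 = (u + 2*v)^3 is a perfect cube, so E-series; the 4-jet and mu = 7 give E_7.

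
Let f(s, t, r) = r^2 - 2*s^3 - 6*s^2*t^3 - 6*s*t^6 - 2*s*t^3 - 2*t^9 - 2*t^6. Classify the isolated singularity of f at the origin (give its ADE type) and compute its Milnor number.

The Hessian of f at 0 is [[0, 0, 0], [0, 0, 0], [0, 0, 2]] with rank 1, so corank 2. A Groebner basis of the Jacobian ideal J(f) in C{s,t,r} is {s^3, s*t^2, 3*s^2 + t^3, r}; counting standard monomials gives mu = 7. Corank 2; j^3 = -2*s^3 is a perfect cube, so E-series; the 4-jet and mu = 7 give E_7.

Type E_{7}, Milnor number mu = 7.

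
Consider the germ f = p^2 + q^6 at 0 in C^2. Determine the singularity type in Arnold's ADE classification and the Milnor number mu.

Type A_{5}, Milnor number mu = 5.

The Hessian of f at 0 is [[2, 0], [0, 0]] with rank 1, so corank 1. A Groebner basis of the Jacobian ideal J(f) in C{p,q} is {q^5, p}; counting standard monomials gives mu = 5. Corank 1: A-series; mu = 5 gives A_5.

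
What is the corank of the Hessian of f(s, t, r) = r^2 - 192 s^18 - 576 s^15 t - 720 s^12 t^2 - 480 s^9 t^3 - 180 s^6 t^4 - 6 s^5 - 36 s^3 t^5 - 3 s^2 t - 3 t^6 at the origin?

2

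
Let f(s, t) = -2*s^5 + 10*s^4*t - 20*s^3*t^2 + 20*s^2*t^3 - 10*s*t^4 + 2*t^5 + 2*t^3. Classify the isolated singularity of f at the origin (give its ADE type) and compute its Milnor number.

Type E_8, Milnor number mu = 8.

The Hessian of f at 0 has rank 0. Corank 2; j^3 = 2*t^3 is a perfect cube, so E-series; the 5-jet and mu = 8 give E_8.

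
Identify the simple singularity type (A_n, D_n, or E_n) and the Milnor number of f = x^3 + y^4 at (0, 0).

The Hessian of f at 0 has rank 0. Corank 2; j^3 = x^3 is a perfect cube, so E-series; the 4-jet and mu = 6 give E_6.

Type E6, Milnor number mu = 6.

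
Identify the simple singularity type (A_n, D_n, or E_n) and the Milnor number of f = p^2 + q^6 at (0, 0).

The Hessian of f at 0 has rank 1. Corank 1: A-series; mu = 5 gives A_5.

Type A_5, Milnor number mu = 5.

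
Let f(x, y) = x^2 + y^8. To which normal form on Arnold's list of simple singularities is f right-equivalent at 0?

A_7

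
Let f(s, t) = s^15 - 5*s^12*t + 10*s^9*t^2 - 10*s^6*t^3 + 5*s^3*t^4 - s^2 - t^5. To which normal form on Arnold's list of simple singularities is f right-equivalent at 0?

A_{4}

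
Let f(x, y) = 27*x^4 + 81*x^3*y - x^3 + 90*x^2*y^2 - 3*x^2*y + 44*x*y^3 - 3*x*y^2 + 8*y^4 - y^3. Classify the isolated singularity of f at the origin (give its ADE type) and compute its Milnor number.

Type E_{7}, Milnor number mu = 7.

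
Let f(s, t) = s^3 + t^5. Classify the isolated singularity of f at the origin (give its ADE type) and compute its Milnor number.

The Hessian of f at 0 has rank 0. Corank 2; j^3 = s^3 is a perfect cube, so E-series; the 5-jet and mu = 8 give E_8.

Type E_8, Milnor number mu = 8.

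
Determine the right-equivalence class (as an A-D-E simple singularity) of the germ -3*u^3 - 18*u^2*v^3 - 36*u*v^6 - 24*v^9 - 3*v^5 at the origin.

E8

The Hessian of f at 0 is [[0, 0], [0, 0]] with rank 0, so corank 2. A Groebner basis of the Jacobian ideal J(f) in C{u,v} is {u^2/4 + u*v^3, v^4, u^3, u^2*v}; counting standard monomials gives mu = 8. Corank 2; j^3 = -3*u^3 is a perfect cube, so E-series; the 5-jet and mu = 8 give E_8.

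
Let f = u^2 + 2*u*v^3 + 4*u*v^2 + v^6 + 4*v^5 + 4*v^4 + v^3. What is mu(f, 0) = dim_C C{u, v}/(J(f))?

The Hessian of f at 0 has rank 1. Corank 1: A-series; mu = 2 gives A_2.

2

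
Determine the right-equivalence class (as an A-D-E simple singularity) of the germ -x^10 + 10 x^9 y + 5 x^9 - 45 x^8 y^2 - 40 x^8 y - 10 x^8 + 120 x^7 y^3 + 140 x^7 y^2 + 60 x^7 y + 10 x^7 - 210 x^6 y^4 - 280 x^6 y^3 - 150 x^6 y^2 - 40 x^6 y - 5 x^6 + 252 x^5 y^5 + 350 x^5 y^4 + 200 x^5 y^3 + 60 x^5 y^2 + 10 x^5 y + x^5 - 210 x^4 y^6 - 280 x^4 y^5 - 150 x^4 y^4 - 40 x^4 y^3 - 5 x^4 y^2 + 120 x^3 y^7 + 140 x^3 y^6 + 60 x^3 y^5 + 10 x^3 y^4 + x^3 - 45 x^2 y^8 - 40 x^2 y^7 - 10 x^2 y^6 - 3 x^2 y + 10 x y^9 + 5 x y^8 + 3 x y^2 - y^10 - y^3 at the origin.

The Hessian of f at 0 has rank 0. Corank 2; j^3 = (x - y)^3 is a perfect cube, so E-series; the 5-jet and mu = 8 give E_8.

E_8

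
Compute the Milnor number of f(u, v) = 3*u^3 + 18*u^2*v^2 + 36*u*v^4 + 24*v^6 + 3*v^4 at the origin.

The Hessian of f at 0 is [[0, 0], [0, 0]] with rank 0, so corank 2. A Groebner basis of the Jacobian ideal J(f) in C{u,v} is {u^3, u^2*v, u^2/4 + u*v^2, v^3}; counting standard monomials gives mu = 6. Corank 2; j^3 = 3*u^3 is a perfect cube, so E-series; the 4-jet and mu = 6 give E_6.

6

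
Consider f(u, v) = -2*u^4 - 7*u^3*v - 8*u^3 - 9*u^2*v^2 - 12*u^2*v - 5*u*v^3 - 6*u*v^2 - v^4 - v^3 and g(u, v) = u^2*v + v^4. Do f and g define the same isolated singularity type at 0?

The Hessian of f at 0 has rank 0. Corank 2; j^3 = -(2*u + v)^3 is a perfect cube, so E-series; the 4-jet and mu = 7 give E_7. The Hessian of g at 0 has rank 0. Corank 2; j^3 = u^2*v has shape L^2 M (L != M), so D-series; mu = 5 gives D_5. f is E_7 but g is D_5, hence not right-equivalent.

No.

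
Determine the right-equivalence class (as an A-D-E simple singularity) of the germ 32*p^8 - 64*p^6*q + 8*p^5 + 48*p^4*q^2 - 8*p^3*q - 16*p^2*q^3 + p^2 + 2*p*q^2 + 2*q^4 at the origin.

The Hessian of f at 0 is [[2, 0], [0, 0]] with rank 1, so corank 1. A Groebner basis of the Jacobian ideal J(f) in C{p,q} is {p^2, p*q, p + q^2}; counting standard monomials gives mu = 3. Corank 1: A-series; mu = 3 gives A_3.

A_3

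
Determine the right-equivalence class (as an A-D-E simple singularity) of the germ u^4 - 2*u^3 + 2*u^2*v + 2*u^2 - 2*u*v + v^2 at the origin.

The Hessian of f at 0 is [[4, -2], [-2, 2]] with rank 2, so corank 0. A Groebner basis of the Jacobian ideal J(f) in C{u,v} is {u, v}; counting standard monomials gives mu = 1. Corank 0: nondegenerate Morse point, so A_1.

A1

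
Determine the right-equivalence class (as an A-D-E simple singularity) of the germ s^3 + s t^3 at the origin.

E_7

The Hessian of f at 0 has rank 0. Corank 2; j^3 = s^3 is a perfect cube, so E-series; the 4-jet and mu = 7 give E_7.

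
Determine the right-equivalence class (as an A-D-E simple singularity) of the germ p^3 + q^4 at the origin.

The Hessian of f at 0 is [[0, 0], [0, 0]] with rank 0, so corank 2. A Groebner basis of the Jacobian ideal J(f) in C{p,q} is {q^3, p^2}; counting standard monomials gives mu = 6. Corank 2; j^3 = p^3 is a perfect cube, so E-series; the 4-jet and mu = 6 give E_6.

E_6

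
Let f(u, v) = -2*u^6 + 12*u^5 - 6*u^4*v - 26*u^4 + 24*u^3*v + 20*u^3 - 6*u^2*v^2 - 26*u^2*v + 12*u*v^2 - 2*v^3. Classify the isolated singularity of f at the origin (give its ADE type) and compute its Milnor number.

Type D_4, Milnor number mu = 4.

The Hessian of f at 0 is [[0, 0], [0, 0]] with rank 0, so corank 2. A Groebner basis of the Jacobian ideal J(f) in C{u,v} is {v^3, u^2 - 3*v^2/11, u*v - 6*v^2/11}; counting standard monomials gives mu = 4. Corank 2; j^3 = 2*(2*u - v)*(5*u^2 - 4*u*v + v^2) splits into three distinct lines over C (the quadratic factor has nonzero discriminant), so D_4.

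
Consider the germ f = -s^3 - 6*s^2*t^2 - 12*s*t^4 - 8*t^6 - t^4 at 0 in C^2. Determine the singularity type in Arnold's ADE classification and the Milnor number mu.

The Hessian of f at 0 has rank 0. Corank 2; j^3 = -s^3 is a perfect cube, so E-series; the 4-jet and mu = 6 give E_6.

Type E_{6}, Milnor number mu = 6.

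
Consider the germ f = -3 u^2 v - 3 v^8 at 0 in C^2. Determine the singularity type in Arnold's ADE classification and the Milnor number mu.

Type D9, Milnor number mu = 9.

The Hessian of f at 0 has rank 0. Corank 2; j^3 = -3*u^2*v has shape L^2 M (L != M), so D-series; mu = 9 gives D_9.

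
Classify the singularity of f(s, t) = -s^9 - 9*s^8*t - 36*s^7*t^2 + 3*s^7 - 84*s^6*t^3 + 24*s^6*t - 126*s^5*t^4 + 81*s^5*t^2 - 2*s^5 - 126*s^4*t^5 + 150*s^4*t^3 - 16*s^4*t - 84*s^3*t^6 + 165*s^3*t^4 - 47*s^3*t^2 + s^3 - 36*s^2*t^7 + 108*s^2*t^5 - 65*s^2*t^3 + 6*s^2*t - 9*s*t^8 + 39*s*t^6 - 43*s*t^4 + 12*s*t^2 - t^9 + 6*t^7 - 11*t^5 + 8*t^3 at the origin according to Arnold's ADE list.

E8

The Hessian of f at 0 has rank 0. Corank 2; j^3 = (s + 2*t)^3 is a perfect cube, so E-series; the 5-jet and mu = 8 give E_8.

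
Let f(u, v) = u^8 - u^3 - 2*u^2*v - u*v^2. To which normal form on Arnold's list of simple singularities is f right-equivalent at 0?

D_{9}

The Hessian of f at 0 is [[0, 0], [0, 0]] with rank 0, so corank 2. A Groebner basis of the Jacobian ideal J(f) in C{u,v} is {u*v/8 + v^7 + v^2/8, u*v^2 + v^3, u^2 + u*v}; counting standard monomials gives mu = 9. Corank 2; j^3 = -u*(u + v)^2 has shape L^2 M (L != M), so D-series; mu = 9 gives D_9.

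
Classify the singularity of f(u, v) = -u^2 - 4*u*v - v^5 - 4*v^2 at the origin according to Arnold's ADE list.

The Hessian of f at 0 has rank 1. Corank 1: A-series; mu = 4 gives A_4.

A_{4}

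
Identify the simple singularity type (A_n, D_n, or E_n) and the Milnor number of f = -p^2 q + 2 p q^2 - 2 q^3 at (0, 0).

Type D4, Milnor number mu = 4.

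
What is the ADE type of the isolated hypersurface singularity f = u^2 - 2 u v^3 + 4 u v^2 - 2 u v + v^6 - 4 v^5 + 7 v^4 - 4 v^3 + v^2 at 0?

A_3

The Hessian of f at 0 is [[2, -2], [-2, 2]] with rank 1, so corank 1. A Groebner basis of the Jacobian ideal J(f) in C{u,v} is {u^2 + u/2 - v/2, u*v + u/2 - v/2, u/2 + v^2 - v/2}; counting standard monomials gives mu = 3. Corank 1: A-series; mu = 3 gives A_3.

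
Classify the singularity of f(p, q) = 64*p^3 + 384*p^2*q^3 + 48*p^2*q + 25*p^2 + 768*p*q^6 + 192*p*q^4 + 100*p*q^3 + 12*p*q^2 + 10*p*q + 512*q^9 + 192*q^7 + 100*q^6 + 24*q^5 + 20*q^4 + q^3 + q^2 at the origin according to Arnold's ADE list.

A_{2}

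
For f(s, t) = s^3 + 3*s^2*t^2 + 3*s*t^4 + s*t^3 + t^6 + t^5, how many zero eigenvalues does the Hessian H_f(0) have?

2

Hessian at 0 has rank 0.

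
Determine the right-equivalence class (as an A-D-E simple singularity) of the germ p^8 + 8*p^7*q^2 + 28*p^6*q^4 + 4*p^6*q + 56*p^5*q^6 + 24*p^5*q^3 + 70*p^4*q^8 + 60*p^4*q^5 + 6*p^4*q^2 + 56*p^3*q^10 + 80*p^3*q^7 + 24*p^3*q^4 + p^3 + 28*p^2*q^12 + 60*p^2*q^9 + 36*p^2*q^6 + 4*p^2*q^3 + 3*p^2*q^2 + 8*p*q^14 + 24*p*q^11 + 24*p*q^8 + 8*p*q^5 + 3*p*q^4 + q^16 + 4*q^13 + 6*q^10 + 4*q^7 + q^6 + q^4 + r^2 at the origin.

E_6

The Hessian of f at 0 has rank 1. Corank 2; j^3 = p^3 is a perfect cube, so E-series; the 4-jet and mu = 6 give E_6.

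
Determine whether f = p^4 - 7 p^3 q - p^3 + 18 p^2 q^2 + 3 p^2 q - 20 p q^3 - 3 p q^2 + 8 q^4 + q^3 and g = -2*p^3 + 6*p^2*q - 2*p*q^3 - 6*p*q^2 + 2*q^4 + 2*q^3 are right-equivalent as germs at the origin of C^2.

The Hessian of f at 0 is [[0, 0], [0, 0]] with rank 0, so corank 2. A Groebner basis of the Jacobian ideal J(f) in C{p,q} is {3*p^2 - 6*p*q + q^4 + q^3 + 3*q^2, p^3 - 9*p^2 + 18*p*q - 4*q^3 - 9*q^2, p^2*q - 5*p^2 + 10*p*q - 8*q^3/3 - 5*q^2, -2*p^2 + p*q^2 + 4*p*q - 5*q^3/3 - 2*q^2}; counting standard monomials gives mu = 7. Corank 2; j^3 = -(p - q)^3 is a perfect cube, so E-series; the 4-jet and mu = 7 give E_7. The Hessian of g at 0 is [[0, 0], [0, 0]] with rank 0, so corank 2. A Groebner basis of the Jacobian ideal J(g) in C{p,q} is {p^3 - 3*p^2*q - 6*p^2 + 12*p*q - 6*q^2, 3*p^2 + p*q^2 - 6*p*q + 3*q^2, 3*p^2 - 6*p*q + q^3 + 3*q^2}; counting standard monomials gives mu = 7. Corank 2; j^3 = -2*(p - q)^3 is a perfect cube, so E-series; the 4-jet and mu = 7 give E_7. Both have type E_7, hence right-equivalent.

Yes.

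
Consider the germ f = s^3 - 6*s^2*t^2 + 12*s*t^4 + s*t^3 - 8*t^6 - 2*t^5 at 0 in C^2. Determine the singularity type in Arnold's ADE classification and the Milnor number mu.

Type E_7, Milnor number mu = 7.

The Hessian of f at 0 is [[0, 0], [0, 0]] with rank 0, so corank 2. A Groebner basis of the Jacobian ideal J(f) in C{s,t} is {-s^2/4 + t^4 - t^3/12, s^3, s^2*t + s^2/12 + t^3/36, -s^2/2 + s*t^2 - t^3/6}; counting standard monomials gives mu = 7. Corank 2; j^3 = s^3 is a perfect cube, so E-series; the 4-jet and mu = 7 give E_7.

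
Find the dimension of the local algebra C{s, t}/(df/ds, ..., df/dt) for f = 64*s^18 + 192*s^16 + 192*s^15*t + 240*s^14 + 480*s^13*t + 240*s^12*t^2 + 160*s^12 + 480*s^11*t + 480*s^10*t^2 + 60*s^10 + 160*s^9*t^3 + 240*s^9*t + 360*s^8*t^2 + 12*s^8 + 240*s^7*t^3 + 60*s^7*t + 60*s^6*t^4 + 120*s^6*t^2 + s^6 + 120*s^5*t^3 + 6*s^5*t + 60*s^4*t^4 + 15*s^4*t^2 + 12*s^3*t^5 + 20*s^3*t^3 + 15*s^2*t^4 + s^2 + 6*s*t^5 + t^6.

5

The Hessian of f at 0 has rank 1. Corank 1: A-series; mu = 5 gives A_5.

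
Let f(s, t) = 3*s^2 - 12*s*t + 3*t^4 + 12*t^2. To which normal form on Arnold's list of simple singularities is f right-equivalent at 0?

A3

The Hessian of f at 0 has rank 1. Corank 1: A-series; mu = 3 gives A_3.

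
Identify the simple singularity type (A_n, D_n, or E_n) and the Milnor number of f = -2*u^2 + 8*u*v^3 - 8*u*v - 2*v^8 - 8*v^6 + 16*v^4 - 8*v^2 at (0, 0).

Type A7, Milnor number mu = 7.

The Hessian of f at 0 has rank 1. Corank 1: A-series; mu = 7 gives A_7.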